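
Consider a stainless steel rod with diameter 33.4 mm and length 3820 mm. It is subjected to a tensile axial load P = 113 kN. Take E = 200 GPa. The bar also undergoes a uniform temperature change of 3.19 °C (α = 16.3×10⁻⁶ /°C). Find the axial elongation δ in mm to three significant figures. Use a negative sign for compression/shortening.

2.66 mm

A = 876.2 mm².
δ_mech = NL/(AE) = 113000·3820/(876.2·200000) = 2.463 mm.
δ_thermal = αLΔT = 16.3e-6·3820·3.19 = 0.1986 mm.
δ = δ_mech + δ_thermal = 2.662 mm.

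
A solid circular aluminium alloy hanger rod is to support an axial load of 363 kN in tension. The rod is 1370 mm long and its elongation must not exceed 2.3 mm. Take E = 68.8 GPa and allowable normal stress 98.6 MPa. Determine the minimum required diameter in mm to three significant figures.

68.5 mm

Required area A ≥ P/σ_allow = 363000/98.6 = 3682 mm².
For a solid circular section, d ≥ √(4A/π) = 68.47 mm.
Elongation limit: A ≥ PL/(Eδ_allow) = 363000·1370/(68800·2.3) = 3143 mm² ⇒ d ≥ 63.26 mm.
The stress limit governs.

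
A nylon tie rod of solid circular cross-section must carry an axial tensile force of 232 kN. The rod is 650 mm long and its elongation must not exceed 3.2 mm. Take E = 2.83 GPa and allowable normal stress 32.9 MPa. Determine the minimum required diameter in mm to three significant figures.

146 mm

Required area A ≥ P/σ_allow = 232000/32.9 = 7052 mm².
For a solid circular section, d ≥ √(4A/π) = 94.75 mm.
Elongation limit: A ≥ PL/(Eδ_allow) = 232000·650/(2830·3.2) = 16650 mm² ⇒ d ≥ 145.6 mm.
The elongation limit governs.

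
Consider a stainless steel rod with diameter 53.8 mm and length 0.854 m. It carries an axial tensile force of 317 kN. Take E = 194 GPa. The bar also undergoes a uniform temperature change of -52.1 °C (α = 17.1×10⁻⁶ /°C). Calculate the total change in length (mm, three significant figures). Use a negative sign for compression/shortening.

A = 2273 mm².
δ_mech = NL/(AE) = 317000·854/(2273·194000) = 0.6138 mm.
δ_thermal = αLΔT = 17.1e-6·854·-52.1 = -0.7608 mm.
δ = δ_mech + δ_thermal = -0.147 mm.

-0.147 mm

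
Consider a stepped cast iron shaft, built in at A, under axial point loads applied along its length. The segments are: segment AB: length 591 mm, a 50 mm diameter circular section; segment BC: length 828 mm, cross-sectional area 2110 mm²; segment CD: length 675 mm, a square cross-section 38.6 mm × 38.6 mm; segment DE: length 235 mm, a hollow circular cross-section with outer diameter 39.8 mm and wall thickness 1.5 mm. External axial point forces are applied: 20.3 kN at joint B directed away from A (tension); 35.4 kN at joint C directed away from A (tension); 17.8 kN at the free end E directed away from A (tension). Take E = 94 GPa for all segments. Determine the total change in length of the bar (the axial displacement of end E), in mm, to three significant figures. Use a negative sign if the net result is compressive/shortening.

Internal axial forces (sectioning from the free end, tension +): N_DE = 17.8 kN, N_CD = 17.8 kN, N_BC = 53.2 kN, N_AB = 73.5 kN.
A_AB = 1963 mm².
A_CD = 1490 mm².
A_DE = 180.5 mm².
δ_AB = 73500·591/(1963·94000) = 0.2354 mm
δ_BC = 53200·828/(2110·94000) = 0.2221 mm
δ_CD = 17800·675/(1490·94000) = 0.08579 mm
δ_DE = 17800·235/(180.5·94000) = 0.2466 mm
δ = Σδ_i = 0.7898 mm.

0.790 mm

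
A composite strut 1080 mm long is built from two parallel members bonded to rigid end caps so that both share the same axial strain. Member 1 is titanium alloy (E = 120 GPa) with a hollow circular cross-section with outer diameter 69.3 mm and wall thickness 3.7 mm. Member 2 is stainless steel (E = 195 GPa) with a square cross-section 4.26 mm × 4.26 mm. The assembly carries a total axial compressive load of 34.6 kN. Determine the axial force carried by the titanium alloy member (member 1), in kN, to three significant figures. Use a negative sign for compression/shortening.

A_1 = 762.5 mm².
A_2 = 18.15 mm².
Equal strain + equilibrium ⇒ each member carries load in proportion to AE: A₁E₁ = 91500000 N, A₂E₂ = 3539000 N, ΣAE = 95040000 N.
F₁ = P·A₁E₁/ΣAE = -34600·91500000/95040000 = -33310 N.

-33.3 kN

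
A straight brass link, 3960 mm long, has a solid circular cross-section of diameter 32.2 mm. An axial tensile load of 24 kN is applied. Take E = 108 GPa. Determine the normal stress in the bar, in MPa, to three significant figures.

29.5 MPa

A = 814.3 mm².
σ = N/A = 24000/814.3 = 29.47 MPa.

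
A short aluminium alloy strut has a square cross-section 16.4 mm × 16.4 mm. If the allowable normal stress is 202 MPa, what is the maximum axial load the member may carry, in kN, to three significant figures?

54.3 kN

A = 269 mm².
P_max = σ_allow · A = 202 · 269 = 54330 N = 54.33 kN.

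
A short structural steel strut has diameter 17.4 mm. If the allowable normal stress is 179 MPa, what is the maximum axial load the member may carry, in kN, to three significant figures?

42.6 kN

A = 237.8 mm².
P_max = σ_allow · A = 179 · 237.8 = 42560 N = 42.56 kN.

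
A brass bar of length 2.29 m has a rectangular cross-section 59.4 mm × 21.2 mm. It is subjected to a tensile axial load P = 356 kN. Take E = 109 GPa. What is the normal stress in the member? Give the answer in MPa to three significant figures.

A = 1259 mm².
σ = N/A = 356000/1259 = 282.7 MPa.

283 MPa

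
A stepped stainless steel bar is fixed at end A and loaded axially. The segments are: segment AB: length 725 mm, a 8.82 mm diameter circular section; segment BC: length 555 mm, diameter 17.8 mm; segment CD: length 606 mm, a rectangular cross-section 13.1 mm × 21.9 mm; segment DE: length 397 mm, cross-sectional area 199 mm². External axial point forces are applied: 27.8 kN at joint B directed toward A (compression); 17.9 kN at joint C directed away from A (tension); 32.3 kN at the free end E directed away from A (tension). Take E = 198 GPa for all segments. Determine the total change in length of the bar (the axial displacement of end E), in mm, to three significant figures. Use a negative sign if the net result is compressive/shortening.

2.58 mm

Internal axial forces (sectioning from the free end, tension +): N_DE = 32.3 kN, N_CD = 32.3 kN, N_BC = 50.2 kN, N_AB = 22.4 kN.
A_AB = 61.1 mm².
A_BC = 248.8 mm².
A_CD = 286.9 mm².
δ_AB = 22400·725/(61.1·198000) = 1.342 mm
δ_BC = 50200·555/(248.8·198000) = 0.5655 mm
δ_CD = 32300·606/(286.9·198000) = 0.3446 mm
δ_DE = 32300·397/(199·198000) = 0.3254 mm
δ = Σδ_i = 2.578 mm.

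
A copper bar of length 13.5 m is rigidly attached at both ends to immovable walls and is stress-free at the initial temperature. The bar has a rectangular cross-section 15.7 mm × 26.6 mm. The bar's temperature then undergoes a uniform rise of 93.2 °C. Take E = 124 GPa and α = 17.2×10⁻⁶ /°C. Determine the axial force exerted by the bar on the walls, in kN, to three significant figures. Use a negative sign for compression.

-83.0 kN

Free thermal expansion αLΔT = 17.2e-6 · 13500 · 93.2 = 21.64 mm.
The walls impose strain ε = −(21.64)/13500 = -1.6030e-03; σ = Eε = 124000 · -1.6030e-03 = -198.8 MPa.
Wall reaction R = σ·A = -198.8·417.6 = -83010 N = -83.01 kN.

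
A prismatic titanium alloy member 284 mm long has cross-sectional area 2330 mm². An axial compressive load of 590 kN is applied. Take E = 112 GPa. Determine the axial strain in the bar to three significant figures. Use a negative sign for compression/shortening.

σ = N/A = -253.2 MPa; ε = σ/E = -253.2/112000 = -2.261e-03.

-0.00226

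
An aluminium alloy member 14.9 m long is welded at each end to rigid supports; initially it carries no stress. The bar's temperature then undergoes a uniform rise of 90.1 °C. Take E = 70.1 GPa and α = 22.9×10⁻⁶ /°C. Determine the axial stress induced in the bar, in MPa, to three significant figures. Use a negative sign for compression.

Free thermal expansion αLΔT = 22.9e-6 · 14900 · 90.1 = 30.74 mm.
The walls impose strain ε = −(30.74)/14900 = -2.0633e-03; σ = Eε = 70100 · -2.0633e-03 = -144.6 MPa.

-145 MPa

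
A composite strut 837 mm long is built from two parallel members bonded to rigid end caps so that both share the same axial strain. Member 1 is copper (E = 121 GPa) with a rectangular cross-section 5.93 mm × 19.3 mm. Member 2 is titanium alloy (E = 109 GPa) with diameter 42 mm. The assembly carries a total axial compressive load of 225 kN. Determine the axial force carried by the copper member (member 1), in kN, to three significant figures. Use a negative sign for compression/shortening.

A_1 = 114.4 mm².
A_2 = 1385 mm².
Equal strain + equilibrium ⇒ each member carries load in proportion to AE: A₁E₁ = 13850000 N, A₂E₂ = 151000000 N, ΣAE = 164900000 N.
F₁ = P·A₁E₁/ΣAE = -225000·13850000/164900000 = -18900 N.

-18.9 kN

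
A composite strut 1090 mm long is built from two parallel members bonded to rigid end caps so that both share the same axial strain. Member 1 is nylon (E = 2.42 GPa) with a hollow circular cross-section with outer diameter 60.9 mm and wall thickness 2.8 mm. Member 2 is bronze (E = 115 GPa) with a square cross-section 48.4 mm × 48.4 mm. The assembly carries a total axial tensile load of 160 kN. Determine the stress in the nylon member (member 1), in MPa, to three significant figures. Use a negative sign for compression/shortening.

A_1 = 511.1 mm².
A_2 = 2343 mm².
Equal strain + equilibrium ⇒ each member carries load in proportion to AE: A₁E₁ = 1237000 N, A₂E₂ = 269400000 N, ΣAE = 270600000 N.
σ₁ = P·E₁/ΣAE = 160000·2420/270600000 = 1.431 MPa.

1.43 MPa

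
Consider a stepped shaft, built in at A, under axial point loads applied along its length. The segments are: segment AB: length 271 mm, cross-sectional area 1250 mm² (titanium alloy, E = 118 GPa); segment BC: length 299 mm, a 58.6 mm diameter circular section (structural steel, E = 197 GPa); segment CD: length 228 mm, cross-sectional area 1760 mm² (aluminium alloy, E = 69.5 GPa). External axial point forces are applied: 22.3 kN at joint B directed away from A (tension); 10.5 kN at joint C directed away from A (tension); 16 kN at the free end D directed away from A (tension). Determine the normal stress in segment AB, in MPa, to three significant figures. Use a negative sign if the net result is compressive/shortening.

Internal axial forces (sectioning from the free end, tension +): N_CD = 16 kN, N_BC = 26.5 kN, N_AB = 48.8 kN.
σ_AB = N_AB/A_AB = 48800/1250 = 39.04 MPa.

39.0 MPa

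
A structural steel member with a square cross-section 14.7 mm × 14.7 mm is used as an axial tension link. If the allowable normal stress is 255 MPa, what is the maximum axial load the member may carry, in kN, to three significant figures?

55.1 kN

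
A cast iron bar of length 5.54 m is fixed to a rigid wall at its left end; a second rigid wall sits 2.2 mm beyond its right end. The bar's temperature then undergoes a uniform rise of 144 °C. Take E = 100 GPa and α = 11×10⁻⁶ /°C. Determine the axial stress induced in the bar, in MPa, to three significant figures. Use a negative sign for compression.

-119 MPa

Free thermal expansion αLΔT = 11e-6 · 5540 · 144 = 8.775 mm.
The walls engage after the gap closes; constrained expansion = 8.775 − 2.2 = 6.575 mm.
The walls impose strain ε = −(6.575)/5540 = -1.1869e-03; σ = Eε = 100000 · -1.1869e-03 = -118.7 MPa.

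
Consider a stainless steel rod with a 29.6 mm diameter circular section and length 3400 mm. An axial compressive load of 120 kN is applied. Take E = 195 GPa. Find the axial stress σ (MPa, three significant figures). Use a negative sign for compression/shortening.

A = 688.1 mm².
σ = N/A = -120000/688.1 = -174.4 MPa.

-174 MPa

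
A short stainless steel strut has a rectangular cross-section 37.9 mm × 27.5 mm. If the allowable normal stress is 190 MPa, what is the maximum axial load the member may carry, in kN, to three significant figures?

A = 1042 mm².
P_max = σ_allow · A = 190 · 1042 = 198000 N = 198 kN.

198 kN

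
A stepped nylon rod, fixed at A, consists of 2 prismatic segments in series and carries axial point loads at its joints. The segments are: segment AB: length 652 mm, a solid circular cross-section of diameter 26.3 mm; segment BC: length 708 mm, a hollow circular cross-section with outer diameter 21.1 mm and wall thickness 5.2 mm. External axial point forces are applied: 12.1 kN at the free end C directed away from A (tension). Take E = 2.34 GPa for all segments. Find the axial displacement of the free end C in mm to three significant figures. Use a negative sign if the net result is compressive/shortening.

20.3 mm

Internal axial forces (sectioning from the free end, tension +): N_BC = 12.1 kN, N_AB = 12.1 kN.
A_AB = 543.3 mm².
A_BC = 259.7 mm².
δ_AB = 12100·652/(543.3·2340) = 6.206 mm
δ_BC = 12100·708/(259.7·2340) = 14.09 mm
δ = Σδ_i = 20.3 mm.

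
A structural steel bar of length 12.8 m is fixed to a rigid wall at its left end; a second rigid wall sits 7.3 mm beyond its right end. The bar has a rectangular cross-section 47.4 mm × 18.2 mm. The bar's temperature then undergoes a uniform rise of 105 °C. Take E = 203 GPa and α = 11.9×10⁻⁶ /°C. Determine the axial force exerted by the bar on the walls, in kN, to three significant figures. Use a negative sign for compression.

Free thermal expansion αLΔT = 11.9e-6 · 12800 · 105 = 15.99 mm.
The walls engage after the gap closes; constrained expansion = 15.99 − 7.3 = 8.694 mm.
The walls impose strain ε = −(8.694)/12800 = -6.7919e-04; σ = Eε = 203000 · -6.7919e-04 = -137.9 MPa.
Wall reaction R = σ·A = -137.9·862.7 = -118900 N = -118.9 kN.

-119 kN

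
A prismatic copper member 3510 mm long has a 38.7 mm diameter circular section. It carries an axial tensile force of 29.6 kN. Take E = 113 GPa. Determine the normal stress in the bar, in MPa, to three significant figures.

25.2 MPa

A = 1176 mm².
σ = N/A = 29600/1176 = 25.16 MPa.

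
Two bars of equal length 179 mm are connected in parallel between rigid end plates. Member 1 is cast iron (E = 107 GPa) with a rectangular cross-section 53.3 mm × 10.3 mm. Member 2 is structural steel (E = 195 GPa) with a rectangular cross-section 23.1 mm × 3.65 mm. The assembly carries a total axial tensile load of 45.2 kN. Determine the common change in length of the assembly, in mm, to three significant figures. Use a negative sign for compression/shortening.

A_1 = 549 mm².
A_2 = 84.31 mm².
Equal strain + equilibrium ⇒ each member carries load in proportion to AE: A₁E₁ = 58740000 N, A₂E₂ = 16440000 N, ΣAE = 75180000 N.
δ = PL/ΣAE = 45200·179/75180000 = 0.1076 mm.

0.108 mm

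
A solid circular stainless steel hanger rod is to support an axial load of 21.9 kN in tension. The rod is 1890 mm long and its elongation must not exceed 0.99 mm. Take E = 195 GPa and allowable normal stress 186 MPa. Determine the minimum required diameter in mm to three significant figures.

Required area A ≥ P/σ_allow = 21900/186 = 117.7 mm².
For a solid circular section, d ≥ √(4A/π) = 12.24 mm.
Elongation limit: A ≥ PL/(Eδ_allow) = 21900·1890/(195000·0.99) = 214.4 mm² ⇒ d ≥ 16.52 mm.
The elongation limit governs.

16.5 mm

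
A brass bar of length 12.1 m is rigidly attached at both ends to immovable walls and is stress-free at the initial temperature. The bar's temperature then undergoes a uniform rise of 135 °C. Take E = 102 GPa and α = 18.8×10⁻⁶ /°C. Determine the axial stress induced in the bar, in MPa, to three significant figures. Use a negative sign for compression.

-259 MPa

Free thermal expansion αLΔT = 18.8e-6 · 12100 · 135 = 30.71 mm.
The walls impose strain ε = −(30.71)/12100 = -2.5380e-03; σ = Eε = 102000 · -2.5380e-03 = -258.9 MPa.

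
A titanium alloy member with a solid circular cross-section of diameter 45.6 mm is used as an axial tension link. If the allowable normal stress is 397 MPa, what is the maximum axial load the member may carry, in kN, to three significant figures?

648 kN

A = 1633 mm².
P_max = σ_allow · A = 397 · 1633 = 648400 N = 648.4 kN.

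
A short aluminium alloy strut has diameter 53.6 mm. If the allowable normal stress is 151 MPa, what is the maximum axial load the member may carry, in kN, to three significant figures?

341 kN

A = 2256 mm².
P_max = σ_allow · A = 151 · 2256 = 340700 N = 340.7 kN.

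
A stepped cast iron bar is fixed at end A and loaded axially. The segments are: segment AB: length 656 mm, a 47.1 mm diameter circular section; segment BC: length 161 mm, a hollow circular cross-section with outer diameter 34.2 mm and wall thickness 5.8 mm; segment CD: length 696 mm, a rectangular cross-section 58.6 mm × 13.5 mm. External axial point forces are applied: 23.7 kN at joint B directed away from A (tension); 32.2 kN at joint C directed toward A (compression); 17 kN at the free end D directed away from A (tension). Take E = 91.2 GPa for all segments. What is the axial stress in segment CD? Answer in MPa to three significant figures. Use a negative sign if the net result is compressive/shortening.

21.5 MPa

Internal axial forces (sectioning from the free end, tension +): N_CD = 17 kN, N_BC = -15.2 kN, N_AB = 8.5 kN.
A_CD = 791.1 mm².
σ_CD = N_CD/A_CD = 17000/791.1 = 21.49 MPa.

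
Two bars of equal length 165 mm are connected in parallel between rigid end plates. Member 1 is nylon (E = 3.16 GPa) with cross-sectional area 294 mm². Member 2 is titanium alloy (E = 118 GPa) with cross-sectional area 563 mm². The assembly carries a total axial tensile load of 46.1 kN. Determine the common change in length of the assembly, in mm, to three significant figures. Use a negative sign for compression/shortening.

0.113 mm

Equal strain + equilibrium ⇒ each member carries load in proportion to AE: A₁E₁ = 929000 N, A₂E₂ = 66430000 N, ΣAE = 67360000 N.
δ = PL/ΣAE = 46100·165/67360000 = 0.1129 mm.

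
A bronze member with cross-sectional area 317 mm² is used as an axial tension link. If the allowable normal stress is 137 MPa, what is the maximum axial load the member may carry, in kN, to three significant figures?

P_max = σ_allow · A = 137 · 317 = 43430 N = 43.43 kN.

43.4 kN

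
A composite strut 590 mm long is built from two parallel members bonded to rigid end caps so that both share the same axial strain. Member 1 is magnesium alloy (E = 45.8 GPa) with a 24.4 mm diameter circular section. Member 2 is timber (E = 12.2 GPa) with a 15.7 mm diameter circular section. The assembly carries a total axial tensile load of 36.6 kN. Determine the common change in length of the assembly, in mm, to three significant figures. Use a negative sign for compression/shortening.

A_1 = 467.6 mm².
A_2 = 193.6 mm².
Equal strain + equilibrium ⇒ each member carries load in proportion to AE: A₁E₁ = 21420000 N, A₂E₂ = 2362000 N, ΣAE = 23780000 N.
δ = PL/ΣAE = 36600·590/23780000 = 0.9082 mm.

0.908 mm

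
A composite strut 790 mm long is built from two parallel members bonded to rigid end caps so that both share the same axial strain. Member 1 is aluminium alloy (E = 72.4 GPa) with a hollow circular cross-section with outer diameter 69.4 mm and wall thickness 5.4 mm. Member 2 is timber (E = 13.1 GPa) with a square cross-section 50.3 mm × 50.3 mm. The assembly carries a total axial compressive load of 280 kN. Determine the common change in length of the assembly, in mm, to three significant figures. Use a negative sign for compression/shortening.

A_1 = 1086 mm².
A_2 = 2530 mm².
Equal strain + equilibrium ⇒ each member carries load in proportion to AE: A₁E₁ = 78610000 N, A₂E₂ = 33140000 N, ΣAE = 111800000 N.
δ = PL/ΣAE = -280000·790/111800000 = -1.979 mm.

-1.98 mm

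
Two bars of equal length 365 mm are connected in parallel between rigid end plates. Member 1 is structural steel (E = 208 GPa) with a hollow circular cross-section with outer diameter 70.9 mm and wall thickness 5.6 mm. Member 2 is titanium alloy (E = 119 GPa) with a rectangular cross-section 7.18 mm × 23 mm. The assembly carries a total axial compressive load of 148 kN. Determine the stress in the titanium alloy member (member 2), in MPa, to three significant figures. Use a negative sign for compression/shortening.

A_1 = 1149 mm².
A_2 = 165.1 mm².
Equal strain + equilibrium ⇒ each member carries load in proportion to AE: A₁E₁ = 239000000 N, A₂E₂ = 19650000 N, ΣAE = 258600000 N.
σ₂ = P·E₂/ΣAE = -148000·119000/258600000 = -68.1 MPa.

-68.1 MPa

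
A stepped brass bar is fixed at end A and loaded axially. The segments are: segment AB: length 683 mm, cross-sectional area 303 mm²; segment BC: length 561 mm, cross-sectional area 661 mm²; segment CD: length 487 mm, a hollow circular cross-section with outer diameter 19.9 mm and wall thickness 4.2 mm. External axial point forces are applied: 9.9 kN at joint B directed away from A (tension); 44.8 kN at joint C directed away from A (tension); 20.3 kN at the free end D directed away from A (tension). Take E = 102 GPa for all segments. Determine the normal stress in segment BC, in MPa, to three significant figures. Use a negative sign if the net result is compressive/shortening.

98.5 MPa

Internal axial forces (sectioning from the free end, tension +): N_CD = 20.3 kN, N_BC = 65.1 kN, N_AB = 75 kN.
σ_BC = N_BC/A_BC = 65100/661 = 98.49 MPa.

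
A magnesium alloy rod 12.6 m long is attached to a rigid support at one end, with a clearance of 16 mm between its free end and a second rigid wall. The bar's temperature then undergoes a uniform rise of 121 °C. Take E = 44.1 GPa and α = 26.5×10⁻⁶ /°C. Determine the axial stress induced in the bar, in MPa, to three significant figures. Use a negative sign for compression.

-85.4 MPa

Free thermal expansion αLΔT = 26.5e-6 · 12600 · 121 = 40.4 mm.
The walls engage after the gap closes; constrained expansion = 40.4 − 16 = 24.4 mm.
The walls impose strain ε = −(24.4)/12600 = -1.9367e-03; σ = Eε = 44100 · -1.9367e-03 = -85.41 MPa.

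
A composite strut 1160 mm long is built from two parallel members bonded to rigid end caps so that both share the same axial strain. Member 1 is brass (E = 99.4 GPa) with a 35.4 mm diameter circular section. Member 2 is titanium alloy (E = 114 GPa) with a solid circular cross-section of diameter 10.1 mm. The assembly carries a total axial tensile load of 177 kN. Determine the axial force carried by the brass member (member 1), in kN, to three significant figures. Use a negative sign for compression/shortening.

A_1 = 984.2 mm².
A_2 = 80.12 mm².
Equal strain + equilibrium ⇒ each member carries load in proportion to AE: A₁E₁ = 97830000 N, A₂E₂ = 9134000 N, ΣAE = 107000000 N.
F₁ = P·A₁E₁/ΣAE = 177000·97830000/107000000 = 161900 N.

162 kN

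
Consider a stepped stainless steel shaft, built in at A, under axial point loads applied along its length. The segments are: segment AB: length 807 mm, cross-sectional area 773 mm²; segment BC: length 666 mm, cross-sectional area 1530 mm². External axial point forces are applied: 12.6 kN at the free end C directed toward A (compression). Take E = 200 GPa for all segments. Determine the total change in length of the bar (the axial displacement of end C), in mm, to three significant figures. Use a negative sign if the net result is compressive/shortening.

-0.0932 mm

Internal axial forces (sectioning from the free end, tension +): N_BC = -12.6 kN, N_AB = -12.6 kN.
δ_AB = -12600·807/(773·200000) = -0.06577 mm
δ_BC = -12600·666/(1530·200000) = -0.02742 mm
δ = Σδ_i = -0.09319 mm.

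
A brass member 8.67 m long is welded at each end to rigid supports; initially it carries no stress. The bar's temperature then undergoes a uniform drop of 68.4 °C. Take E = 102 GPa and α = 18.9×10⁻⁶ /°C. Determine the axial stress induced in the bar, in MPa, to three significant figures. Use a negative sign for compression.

132 MPa

Free thermal expansion αLΔT = 18.9e-6 · 8670 · -68.4 = -11.21 mm.
The walls impose strain ε = −(-11.21)/8670 = 1.2928e-03; σ = Eε = 102000 · 1.2928e-03 = 131.9 MPa.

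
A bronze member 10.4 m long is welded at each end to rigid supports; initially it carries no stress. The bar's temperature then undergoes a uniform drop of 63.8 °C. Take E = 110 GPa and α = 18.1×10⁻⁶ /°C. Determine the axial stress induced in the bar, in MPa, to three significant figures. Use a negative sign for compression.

Free thermal expansion αLΔT = 18.1e-6 · 10400 · -63.8 = -12.01 mm.
The walls impose strain ε = −(-12.01)/10400 = 1.1548e-03; σ = Eε = 110000 · 1.1548e-03 = 127 MPa.

127 MPa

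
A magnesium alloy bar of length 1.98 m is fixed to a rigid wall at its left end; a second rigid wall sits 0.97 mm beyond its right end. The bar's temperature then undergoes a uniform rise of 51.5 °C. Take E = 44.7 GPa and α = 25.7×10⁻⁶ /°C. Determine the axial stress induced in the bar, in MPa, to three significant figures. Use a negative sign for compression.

-37.3 MPa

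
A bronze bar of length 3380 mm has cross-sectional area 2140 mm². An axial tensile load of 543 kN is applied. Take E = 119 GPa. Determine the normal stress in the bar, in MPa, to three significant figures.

σ = N/A = 543000/2140 = 253.7 MPa.

254 MPa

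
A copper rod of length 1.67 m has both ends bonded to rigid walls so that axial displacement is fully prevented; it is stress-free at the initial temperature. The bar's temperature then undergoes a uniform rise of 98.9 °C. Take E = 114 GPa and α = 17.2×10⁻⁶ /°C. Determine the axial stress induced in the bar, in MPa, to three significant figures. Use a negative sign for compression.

Free thermal expansion αLΔT = 17.2e-6 · 1670 · 98.9 = 2.841 mm.
The walls impose strain ε = −(2.841)/1670 = -1.7011e-03; σ = Eε = 114000 · -1.7011e-03 = -193.9 MPa.

-194 MPa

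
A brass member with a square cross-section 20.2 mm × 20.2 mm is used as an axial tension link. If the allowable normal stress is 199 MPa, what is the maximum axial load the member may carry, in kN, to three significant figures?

81.2 kN

A = 408 mm².
P_max = σ_allow · A = 199 · 408 = 81200 N = 81.2 kN.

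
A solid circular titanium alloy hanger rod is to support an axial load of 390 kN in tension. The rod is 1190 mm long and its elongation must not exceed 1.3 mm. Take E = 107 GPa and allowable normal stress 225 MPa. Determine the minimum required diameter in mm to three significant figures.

65.2 mm

Required area A ≥ P/σ_allow = 390000/225 = 1733 mm².
For a solid circular section, d ≥ √(4A/π) = 46.98 mm.
Elongation limit: A ≥ PL/(Eδ_allow) = 390000·1190/(107000·1.3) = 3336 mm² ⇒ d ≥ 65.18 mm.
The elongation limit governs.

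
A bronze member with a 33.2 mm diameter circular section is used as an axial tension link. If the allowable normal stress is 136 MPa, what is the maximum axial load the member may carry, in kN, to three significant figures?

A = 865.7 mm².
P_max = σ_allow · A = 136 · 865.7 = 117700 N = 117.7 kN.

118 kN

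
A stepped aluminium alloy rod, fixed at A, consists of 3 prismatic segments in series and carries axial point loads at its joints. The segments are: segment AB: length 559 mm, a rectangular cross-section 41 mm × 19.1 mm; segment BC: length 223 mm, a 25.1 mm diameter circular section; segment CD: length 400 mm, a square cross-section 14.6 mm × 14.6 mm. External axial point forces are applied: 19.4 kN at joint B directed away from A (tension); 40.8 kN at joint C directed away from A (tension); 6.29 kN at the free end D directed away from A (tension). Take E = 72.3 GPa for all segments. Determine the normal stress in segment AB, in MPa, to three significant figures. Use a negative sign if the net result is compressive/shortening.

84.9 MPa

Internal axial forces (sectioning from the free end, tension +): N_CD = 6.29 kN, N_BC = 47.09 kN, N_AB = 66.49 kN.
A_AB = 783.1 mm².
σ_AB = N_AB/A_AB = 66490/783.1 = 84.91 MPa.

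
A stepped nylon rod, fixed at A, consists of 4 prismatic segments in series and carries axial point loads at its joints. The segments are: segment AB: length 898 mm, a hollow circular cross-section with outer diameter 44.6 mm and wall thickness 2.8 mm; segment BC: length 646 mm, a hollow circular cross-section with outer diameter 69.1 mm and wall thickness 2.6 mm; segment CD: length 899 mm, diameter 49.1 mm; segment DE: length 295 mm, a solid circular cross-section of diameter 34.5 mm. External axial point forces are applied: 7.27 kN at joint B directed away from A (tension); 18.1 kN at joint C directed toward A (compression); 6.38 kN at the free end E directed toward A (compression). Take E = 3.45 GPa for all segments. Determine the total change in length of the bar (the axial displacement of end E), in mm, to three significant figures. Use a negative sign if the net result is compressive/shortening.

-22.1 mm

Internal axial forces (sectioning from the free end, tension +): N_DE = -6.38 kN, N_CD = -6.38 kN, N_BC = -24.48 kN, N_AB = -17.21 kN.
A_AB = 367.7 mm².
A_BC = 543.2 mm².
A_CD = 1893 mm².
A_DE = 934.8 mm².
δ_AB = -17210·898/(367.7·3450) = -12.18 mm
δ_BC = -24480·646/(543.2·3450) = -8.439 mm
δ_CD = -6380·899/(1893·3450) = -0.878 mm
δ_DE = -6380·295/(934.8·3450) = -0.5836 mm
δ = Σδ_i = -22.08 mm.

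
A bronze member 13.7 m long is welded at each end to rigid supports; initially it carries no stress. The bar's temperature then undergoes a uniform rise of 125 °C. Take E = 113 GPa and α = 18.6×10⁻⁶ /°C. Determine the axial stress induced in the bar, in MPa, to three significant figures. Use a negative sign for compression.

-263 MPa

Free thermal expansion αLΔT = 18.6e-6 · 13700 · 125 = 31.85 mm.
The walls impose strain ε = −(31.85)/13700 = -2.3250e-03; σ = Eε = 113000 · -2.3250e-03 = -262.7 MPa.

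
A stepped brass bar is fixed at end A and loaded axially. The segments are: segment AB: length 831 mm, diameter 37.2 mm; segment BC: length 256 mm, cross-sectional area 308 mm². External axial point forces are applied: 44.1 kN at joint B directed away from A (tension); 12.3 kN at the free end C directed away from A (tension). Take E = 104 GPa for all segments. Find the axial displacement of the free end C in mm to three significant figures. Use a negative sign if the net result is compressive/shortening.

Internal axial forces (sectioning from the free end, tension +): N_BC = 12.3 kN, N_AB = 56.4 kN.
A_AB = 1087 mm².
δ_AB = 56400·831/(1087·104000) = 0.4146 mm
δ_BC = 12300·256/(308·104000) = 0.0983 mm
δ = Σδ_i = 0.5129 mm.

0.513 mm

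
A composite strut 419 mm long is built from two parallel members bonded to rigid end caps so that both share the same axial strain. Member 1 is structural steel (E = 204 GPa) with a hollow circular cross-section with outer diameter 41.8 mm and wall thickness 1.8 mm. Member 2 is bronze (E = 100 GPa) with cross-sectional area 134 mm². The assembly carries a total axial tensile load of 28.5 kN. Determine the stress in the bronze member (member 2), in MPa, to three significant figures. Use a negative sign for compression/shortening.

A_1 = 226.2 mm².
Equal strain + equilibrium ⇒ each member carries load in proportion to AE: A₁E₁ = 46140000 N, A₂E₂ = 13400000 N, ΣAE = 59540000 N.
σ₂ = P·E₂/ΣAE = 28500·100000/59540000 = 47.86 MPa.

47.9 MPa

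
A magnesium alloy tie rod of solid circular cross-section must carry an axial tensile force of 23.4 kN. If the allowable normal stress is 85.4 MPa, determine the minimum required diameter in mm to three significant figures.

Required area A ≥ P/σ_allow = 23400/85.4 = 274 mm².
For a solid circular section, d ≥ √(4A/π) = 18.68 mm.

18.7 mm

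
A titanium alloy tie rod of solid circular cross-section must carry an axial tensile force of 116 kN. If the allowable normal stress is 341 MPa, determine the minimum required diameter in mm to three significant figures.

20.8 mm

Required area A ≥ P/σ_allow = 116000/341 = 340.2 mm².
For a solid circular section, d ≥ √(4A/π) = 20.81 mm.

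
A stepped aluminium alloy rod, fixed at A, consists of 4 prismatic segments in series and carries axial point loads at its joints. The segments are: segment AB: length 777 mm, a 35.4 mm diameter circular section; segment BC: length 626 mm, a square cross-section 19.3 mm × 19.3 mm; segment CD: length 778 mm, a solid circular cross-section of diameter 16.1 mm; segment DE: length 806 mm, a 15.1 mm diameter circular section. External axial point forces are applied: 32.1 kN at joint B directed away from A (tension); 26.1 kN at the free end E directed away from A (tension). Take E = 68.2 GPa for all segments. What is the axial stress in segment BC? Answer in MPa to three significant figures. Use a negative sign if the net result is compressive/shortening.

70.1 MPa

Internal axial forces (sectioning from the free end, tension +): N_DE = 26.1 kN, N_CD = 26.1 kN, N_BC = 26.1 kN, N_AB = 58.2 kN.
A_BC = 372.5 mm².
σ_BC = N_BC/A_BC = 26100/372.5 = 70.07 MPa.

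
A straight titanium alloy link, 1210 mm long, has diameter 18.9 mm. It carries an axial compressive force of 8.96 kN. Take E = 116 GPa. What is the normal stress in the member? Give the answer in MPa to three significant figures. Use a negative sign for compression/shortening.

-31.9 MPa

A = 280.6 mm².
σ = N/A = -8960/280.6 = -31.94 MPa.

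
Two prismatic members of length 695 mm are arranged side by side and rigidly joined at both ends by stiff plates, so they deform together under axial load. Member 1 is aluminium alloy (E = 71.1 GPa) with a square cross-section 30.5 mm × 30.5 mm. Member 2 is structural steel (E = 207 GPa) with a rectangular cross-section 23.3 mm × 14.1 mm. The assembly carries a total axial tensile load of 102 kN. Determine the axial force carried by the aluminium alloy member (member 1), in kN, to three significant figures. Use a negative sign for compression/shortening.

50.3 kN

A_1 = 930.2 mm².
A_2 = 328.5 mm².
Equal strain + equilibrium ⇒ each member carries load in proportion to AE: A₁E₁ = 66140000 N, A₂E₂ = 68010000 N, ΣAE = 134100000 N.
F₁ = P·A₁E₁/ΣAE = 102000·66140000/134100000 = 50290 N.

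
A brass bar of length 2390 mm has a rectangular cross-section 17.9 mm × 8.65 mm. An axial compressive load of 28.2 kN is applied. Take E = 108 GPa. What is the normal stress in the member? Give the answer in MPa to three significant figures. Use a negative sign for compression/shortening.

A = 154.8 mm².
σ = N/A = -28200/154.8 = -182.1 MPa.

-182 MPa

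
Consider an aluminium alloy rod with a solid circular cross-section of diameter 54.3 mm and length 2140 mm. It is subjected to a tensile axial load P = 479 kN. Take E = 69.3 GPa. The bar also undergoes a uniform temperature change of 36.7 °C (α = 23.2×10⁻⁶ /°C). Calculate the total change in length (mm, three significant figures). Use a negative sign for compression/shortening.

8.21 mm

A = 2316 mm².
δ_mech = NL/(AE) = 479000·2140/(2316·69300) = 6.387 mm.
δ_thermal = αLΔT = 23.2e-6·2140·36.7 = 1.822 mm.
δ = δ_mech + δ_thermal = 8.21 mm.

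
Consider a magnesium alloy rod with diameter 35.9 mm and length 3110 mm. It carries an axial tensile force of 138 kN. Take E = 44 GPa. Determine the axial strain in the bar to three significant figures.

A = 1012 mm².
σ = N/A = 136.3 MPa; ε = σ/E = 136.3/44000 = 3.098e-03.

0.00310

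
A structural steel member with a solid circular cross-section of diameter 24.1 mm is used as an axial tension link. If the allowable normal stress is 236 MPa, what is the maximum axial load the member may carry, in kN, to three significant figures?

108 kN

A = 456.2 mm².
P_max = σ_allow · A = 236 · 456.2 = 107700 N = 107.7 kN.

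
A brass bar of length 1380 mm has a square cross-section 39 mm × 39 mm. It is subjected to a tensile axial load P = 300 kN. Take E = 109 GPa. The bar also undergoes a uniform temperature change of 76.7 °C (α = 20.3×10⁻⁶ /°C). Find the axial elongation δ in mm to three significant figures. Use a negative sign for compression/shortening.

4.65 mm

A = 1521 mm².
δ_mech = NL/(AE) = 300000·1380/(1521·109000) = 2.497 mm.
δ_thermal = αLΔT = 20.3e-6·1380·76.7 = 2.149 mm.
δ = δ_mech + δ_thermal = 4.646 mm.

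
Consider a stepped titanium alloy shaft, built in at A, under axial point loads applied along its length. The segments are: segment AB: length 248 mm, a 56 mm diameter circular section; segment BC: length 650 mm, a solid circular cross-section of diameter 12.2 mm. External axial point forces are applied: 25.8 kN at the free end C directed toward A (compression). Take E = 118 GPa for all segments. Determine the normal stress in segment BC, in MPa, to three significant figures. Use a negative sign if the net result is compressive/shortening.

-221 MPa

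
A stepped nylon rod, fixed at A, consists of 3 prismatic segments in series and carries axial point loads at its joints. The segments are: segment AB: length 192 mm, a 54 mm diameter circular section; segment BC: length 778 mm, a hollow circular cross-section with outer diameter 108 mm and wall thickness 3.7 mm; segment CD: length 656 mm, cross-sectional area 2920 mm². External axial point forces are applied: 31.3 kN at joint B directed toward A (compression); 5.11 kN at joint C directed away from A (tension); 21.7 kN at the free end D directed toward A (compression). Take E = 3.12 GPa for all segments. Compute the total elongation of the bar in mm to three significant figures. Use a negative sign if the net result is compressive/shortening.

-6.26 mm

Internal axial forces (sectioning from the free end, tension +): N_CD = -21.7 kN, N_BC = -16.59 kN, N_AB = -47.89 kN.
A_AB = 2290 mm².
A_BC = 1212 mm².
δ_AB = -47890·192/(2290·3120) = -1.287 mm
δ_BC = -16590·778/(1212·3120) = -3.412 mm
δ_CD = -21700·656/(2920·3120) = -1.563 mm
δ = Σδ_i = -6.262 mm.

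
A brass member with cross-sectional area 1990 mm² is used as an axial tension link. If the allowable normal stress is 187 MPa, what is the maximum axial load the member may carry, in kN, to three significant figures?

372 kN

P_max = σ_allow · A = 187 · 1990 = 372100 N = 372.1 kN.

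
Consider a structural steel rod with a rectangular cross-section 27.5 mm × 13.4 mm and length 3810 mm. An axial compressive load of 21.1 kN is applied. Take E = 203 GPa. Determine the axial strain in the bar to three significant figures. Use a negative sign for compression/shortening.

A = 368.5 mm².
σ = N/A = -57.26 MPa; ε = σ/E = -57.26/203000 = -2.821e-04.

-2.82e-04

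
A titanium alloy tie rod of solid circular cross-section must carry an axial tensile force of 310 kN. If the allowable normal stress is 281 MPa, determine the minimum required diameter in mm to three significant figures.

Required area A ≥ P/σ_allow = 310000/281 = 1103 mm².
For a solid circular section, d ≥ √(4A/π) = 37.48 mm.

37.5 mm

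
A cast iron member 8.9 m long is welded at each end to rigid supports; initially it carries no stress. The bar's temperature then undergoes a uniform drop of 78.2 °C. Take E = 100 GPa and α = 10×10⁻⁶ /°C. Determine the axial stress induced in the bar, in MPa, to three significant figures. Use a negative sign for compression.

78.2 MPa

Free thermal expansion αLΔT = 10e-6 · 8900 · -78.2 = -6.96 mm.
The walls impose strain ε = −(-6.96)/8900 = 7.8200e-04; σ = Eε = 100000 · 7.8200e-04 = 78.2 MPa.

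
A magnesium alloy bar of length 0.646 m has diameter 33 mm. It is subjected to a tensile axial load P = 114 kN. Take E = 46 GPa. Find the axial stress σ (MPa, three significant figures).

133 MPa

A = 855.3 mm².
σ = N/A = 114000/855.3 = 133.3 MPa.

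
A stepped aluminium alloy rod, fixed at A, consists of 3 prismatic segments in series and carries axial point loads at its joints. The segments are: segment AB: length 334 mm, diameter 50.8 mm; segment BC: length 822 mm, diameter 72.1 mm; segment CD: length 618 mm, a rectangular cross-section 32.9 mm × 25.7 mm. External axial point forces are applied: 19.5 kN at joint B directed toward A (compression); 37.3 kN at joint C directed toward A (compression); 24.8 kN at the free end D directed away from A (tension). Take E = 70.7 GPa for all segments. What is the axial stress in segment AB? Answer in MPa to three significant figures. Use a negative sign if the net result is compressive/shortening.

-15.8 MPa

Internal axial forces (sectioning from the free end, tension +): N_CD = 24.8 kN, N_BC = -12.5 kN, N_AB = -32 kN.
A_AB = 2027 mm².
σ_AB = N_AB/A_AB = -32000/2027 = -15.79 MPa.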